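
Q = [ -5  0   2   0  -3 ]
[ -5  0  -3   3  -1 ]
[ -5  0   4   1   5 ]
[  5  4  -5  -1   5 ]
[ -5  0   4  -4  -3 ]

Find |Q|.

Expand along column 2 (it has 4 zeros):
  + (4) · M_42   where M_42 = det([-5 2 0 -3; -5 -3 3 -1; -5 4 1 5; -5 4 -4 -3]) = 660
det = (+1)·(4)·(660) = 2640

|Q| = 2640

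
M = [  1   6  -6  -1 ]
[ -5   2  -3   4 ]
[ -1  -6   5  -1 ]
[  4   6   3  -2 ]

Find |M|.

|M| = 494

Expand along row 1:
  + (1) · M_11   where M_11 = det([2 -3 4; -6 5 -1; 6 3 -2]) = -152
  − (6) · M_12   where M_12 = det([-5 -3 4; -1 5 -1; 4 3 -2]) = -39
  + (-6) · M_13   where M_13 = det([-5 2 4; -1 -6 -1; 4 6 -2]) = -30
  − (-1) · M_14   where M_14 = det([-5 2 -3; -1 -6 5; 4 6 3]) = 232
det = (+1)·(1)·(-152) + (-1)·(6)·(-39) + (+1)·(-6)·(-30) + (-1)·(-1)·(232) = 494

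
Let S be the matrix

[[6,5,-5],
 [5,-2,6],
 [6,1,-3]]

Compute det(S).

170

Expand along column 1:
  + 6 · |-2 6; 1 -3| = 6·(6 − 6) = 0
  − 5 · |5 -5; 1 -3| = −5·(-15 − (-5)) = 50
  + 6 · |5 -5; -2 6| = 6·(30 − 10) = 120
Sum: (0) + (50) + (120) = 170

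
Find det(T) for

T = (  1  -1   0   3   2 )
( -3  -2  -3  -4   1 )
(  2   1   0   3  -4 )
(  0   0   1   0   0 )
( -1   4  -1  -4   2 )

Expand along row 4 (it has 4 zeros):
  − (1) · M_43   where M_43 = det([1 -1 3 2; -3 -2 -4 1; 2 1 3 -4; -1 4 -4 2]) = -38
det = (-1)·(1)·(-38) = 38

38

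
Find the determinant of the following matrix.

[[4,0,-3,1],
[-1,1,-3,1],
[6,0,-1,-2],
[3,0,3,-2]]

35

Expand along column 2 (it has 3 zeros):
  + (1) · M_22   where M_22 = det([4 -3 1; 6 -1 -2; 3 3 -2]) = 35
det = (+1)·(1)·(35) = 35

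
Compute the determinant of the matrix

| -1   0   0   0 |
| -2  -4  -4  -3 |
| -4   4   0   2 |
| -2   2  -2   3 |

-40

Expand along row 1 (it has 3 zeros):
  + (-1) · M_11   where M_11 = det([-4 -4 -3; 4 0 2; 2 -2 3]) = 40
det = (+1)·(-1)·(40) = -40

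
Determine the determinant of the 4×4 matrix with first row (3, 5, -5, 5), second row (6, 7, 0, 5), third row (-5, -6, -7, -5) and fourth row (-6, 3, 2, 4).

-698

Expand along row 2 (it has 1 zero):
  − (6) · M_21   where M_21 = det([5 -5 5; -6 -7 -5; 3 2 4]) = -90
  + (7) · M_22   where M_22 = det([3 -5 5; -5 -7 -5; -6 2 4]) = -564
  + (5) · M_24   where M_24 = det([3 5 -5; -5 -6 -7; -6 3 2]) = 542
det = (-1)·(6)·(-90) + (+1)·(7)·(-564) + (+1)·(5)·(542) = -698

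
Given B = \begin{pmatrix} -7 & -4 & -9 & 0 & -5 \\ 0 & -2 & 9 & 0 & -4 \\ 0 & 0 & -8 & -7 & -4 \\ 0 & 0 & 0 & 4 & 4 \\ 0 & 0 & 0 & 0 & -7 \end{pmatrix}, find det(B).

B is upper triangular, so det(B) is the product of the diagonal entries:
det = (-7) · (-2) · (-8) · (4) · (-7) = 3136

det(B) = 3136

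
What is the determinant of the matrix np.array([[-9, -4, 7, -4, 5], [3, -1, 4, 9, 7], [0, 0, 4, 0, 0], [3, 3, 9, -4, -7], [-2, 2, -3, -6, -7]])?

Expand along row 3 (it has 4 zeros):
  + (4) · M_33   where M_33 = det([-9 -4 -4 5; 3 -1 9 7; 3 3 -4 -7; -2 2 -6 -7]) = -71
det = (+1)·(4)·(-71) = -284

-284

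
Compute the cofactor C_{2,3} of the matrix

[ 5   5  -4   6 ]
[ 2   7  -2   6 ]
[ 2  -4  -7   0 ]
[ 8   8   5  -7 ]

-498

Delete row 2 and column 3; the remaining 3×3 submatrix is [5 5 6; 2 -4 0; 8 8 -7].
Its determinant is 498.
The cofactor carries sign (−1)^(2+3) = −1, so C_{2,3} = −(498) = -498.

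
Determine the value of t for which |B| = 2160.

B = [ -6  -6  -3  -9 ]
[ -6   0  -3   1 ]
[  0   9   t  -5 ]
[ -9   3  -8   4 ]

t = -4

Expanding along the row containing t, det(B) is linear in t: det(B) = (90)·t + (2520).
Set (90)·t + (2520) = 2160  ⇒  (90)·t = -360  ⇒  t = -4.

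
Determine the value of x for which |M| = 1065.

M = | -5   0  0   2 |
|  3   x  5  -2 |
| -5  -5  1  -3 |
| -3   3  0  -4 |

Expanding along the column containing x, det(M) is linear in x: det(M) = (26)·x + (1013).
Set (26)·x + (1013) = 1065  ⇒  (26)·x = 52  ⇒  x = 2.

x = 2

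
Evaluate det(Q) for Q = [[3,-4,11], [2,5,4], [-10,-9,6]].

758

Expand along column 1:
  + 3 · |5 4; -9 6| = 3·(30 − (-36)) = 198
  − 2 · |-4 11; -9 6| = −2·(-24 − (-99)) = -150
  + (-10) · |-4 11; 5 4| = (-10)·(-16 − 55) = 710
Sum: (198) + (-150) + (710) = 758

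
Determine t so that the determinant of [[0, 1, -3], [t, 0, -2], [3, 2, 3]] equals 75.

-9

Expanding along the column containing t, det(B) is linear in t: det(B) = (-9)·t + (-6).
Set (-9)·t + (-6) = 75  ⇒  (-9)·t = 81  ⇒  t = -9.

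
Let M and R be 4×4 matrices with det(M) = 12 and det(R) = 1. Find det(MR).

det(MR) = det(M)·det(R) = (12)·(1) = 12

12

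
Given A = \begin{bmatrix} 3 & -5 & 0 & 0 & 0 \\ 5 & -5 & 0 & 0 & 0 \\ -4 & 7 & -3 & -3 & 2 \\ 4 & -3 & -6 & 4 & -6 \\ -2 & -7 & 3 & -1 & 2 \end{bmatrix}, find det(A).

A is block lower-triangular with a 2×2 block and a 3×3 block on the diagonal, so its determinant equals the product of the determinants of the diagonal blocks.
det of the 2×2 block = 10
det of the 3×3 block = 0
det = (10)·(0) = 0

det(A) = 0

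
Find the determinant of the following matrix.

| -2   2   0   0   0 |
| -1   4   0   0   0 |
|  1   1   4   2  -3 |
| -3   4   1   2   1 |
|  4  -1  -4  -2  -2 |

180

The matrix is block lower-triangular with a 2×2 block and a 3×3 block on the diagonal, so its determinant equals the product of the determinants of the diagonal blocks.
det of the 2×2 block = -6
det of the 3×3 block = -30
det = (-6)·(-30) = 180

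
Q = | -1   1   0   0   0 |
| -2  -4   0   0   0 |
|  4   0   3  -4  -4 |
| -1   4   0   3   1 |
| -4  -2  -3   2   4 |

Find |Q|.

Q is block lower-triangular with a 2×2 block and a 3×3 block on the diagonal, so its determinant equals the product of the determinants of the diagonal blocks.
det of the 2×2 block = 6
det of the 3×3 block = 6
det = (6)·(6) = 36

det(Q) = 36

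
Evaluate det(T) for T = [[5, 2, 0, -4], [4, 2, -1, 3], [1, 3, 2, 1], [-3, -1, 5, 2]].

Expand along row 1 (it has 1 zero):
  + (5) · M_11   where M_11 = det([2 -1 3; 3 2 1; -1 5 2]) = 56
  − (2) · M_12   where M_12 = det([4 -1 3; 1 2 1; -3 5 2]) = 34
  − (-4) · M_14   where M_14 = det([4 2 -1; 1 3 2; -3 -1 5]) = 38
det = (+1)·(5)·(56) + (-1)·(2)·(34) + (-1)·(-4)·(38) = 364

|T| = 364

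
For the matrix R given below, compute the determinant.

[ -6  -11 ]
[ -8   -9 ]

-34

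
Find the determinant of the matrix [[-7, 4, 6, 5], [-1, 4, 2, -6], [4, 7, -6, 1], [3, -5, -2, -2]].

Expand along row 1:
  + (-7) · M_11   where M_11 = det([4 2 -6; 7 -6 1; -5 -2 -2]) = 338
  − (4) · M_12   where M_12 = det([-1 2 -6; 4 -6 1; 3 -2 -2]) = -52
  + (6) · M_13   where M_13 = det([-1 4 -6; 4 7 1; 3 -5 -2]) = 299
  − (5) · M_14   where M_14 = det([-1 4 2; 4 7 -6; 3 -5 -2]) = -78
det = (+1)·(-7)·(338) + (-1)·(4)·(-52) + (+1)·(6)·(299) + (-1)·(5)·(-78) = 26

The determinant is 26.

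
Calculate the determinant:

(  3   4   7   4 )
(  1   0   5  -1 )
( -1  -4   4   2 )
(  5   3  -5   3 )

-779

Expand along row 2 (it has 1 zero):
  − (1) · M_21   where M_21 = det([4 7 4; -4 4 2; 3 -5 3]) = 246
  − (5) · M_23   where M_23 = det([3 4 4; -1 -4 2; 5 3 3]) = 66
  + (-1) · M_24   where M_24 = det([3 4 7; -1 -4 4; 5 3 -5]) = 203
det = (-1)·(1)·(246) + (-1)·(5)·(66) + (+1)·(-1)·(203) = -779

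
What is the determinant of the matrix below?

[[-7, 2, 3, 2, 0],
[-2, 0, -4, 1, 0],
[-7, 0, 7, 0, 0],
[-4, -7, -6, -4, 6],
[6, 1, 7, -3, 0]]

Expand along column 5 (it has 4 zeros):
  − (6) · M_45   where M_45 = det([-7 2 3 2; -2 0 -4 1; -7 0 7 0; 6 1 7 -3]) = -126
det = (-1)·(6)·(-126) = 756

756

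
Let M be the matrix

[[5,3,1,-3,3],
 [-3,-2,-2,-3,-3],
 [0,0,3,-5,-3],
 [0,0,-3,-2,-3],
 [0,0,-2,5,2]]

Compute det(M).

M is block upper-triangular with a 2×2 block and a 3×3 block on the diagonal, so its determinant equals the product of the determinants of the diagonal blocks.
det of the 2×2 block = -1
det of the 3×3 block = 30
det = (-1)·(30) = -30

The determinant is -30.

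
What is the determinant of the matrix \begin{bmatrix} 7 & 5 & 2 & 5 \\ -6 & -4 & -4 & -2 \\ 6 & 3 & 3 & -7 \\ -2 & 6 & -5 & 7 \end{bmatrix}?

1028

Expand along row 1:
  + (7) · M_11   where M_11 = det([-4 -4 -2; 3 3 -7; 6 -5 7]) = 374
  − (5) · M_12   where M_12 = det([-6 -4 -2; 6 3 -7; -2 -5 7]) = 244
  + (2) · M_13   where M_13 = det([-6 -4 -2; 6 3 -7; -2 6 7]) = -350
  − (5) · M_14   where M_14 = det([-6 -4 -4; 6 3 3; -2 6 -5]) = -66
det = (+1)·(7)·(374) + (-1)·(5)·(244) + (+1)·(2)·(-350) + (-1)·(5)·(-66) = 1028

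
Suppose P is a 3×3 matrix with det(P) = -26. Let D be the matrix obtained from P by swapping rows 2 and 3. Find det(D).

Swapping two rows multiplies the determinant by −1.
det(D) = (-1)·(-26) = 26

det(D) = 26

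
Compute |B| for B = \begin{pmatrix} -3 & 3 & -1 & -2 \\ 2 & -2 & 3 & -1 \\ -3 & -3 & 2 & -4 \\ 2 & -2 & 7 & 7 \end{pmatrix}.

det(B) = -504

Expand along row 1:
  + (-3) · M_11   where M_11 = det([-2 3 -1; -3 2 -4; -2 7 7]) = 20
  − (3) · M_12   where M_12 = det([2 3 -1; -3 2 -4; 2 7 7]) = 148
  + (-1) · M_13   where M_13 = det([2 -2 -1; -3 -3 -4; 2 -2 7]) = -96
  − (-2) · M_14   where M_14 = det([2 -2 3; -3 -3 2; 2 -2 7]) = -48
det = (+1)·(-3)·(20) + (-1)·(3)·(148) + (+1)·(-1)·(-96) + (-1)·(-2)·(-48) = -504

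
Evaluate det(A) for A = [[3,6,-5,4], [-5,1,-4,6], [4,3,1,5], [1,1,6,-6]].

|A| = -1592

Expand along row 1:
  + (3) · M_11   where M_11 = det([1 -4 6; 3 1 5; 1 6 -6]) = -26
  − (6) · M_12   where M_12 = det([-5 -4 6; 4 1 5; 1 6 -6]) = 202
  + (-5) · M_13   where M_13 = det([-5 1 6; 4 3 5; 1 1 -6]) = 150
  − (4) · M_14   where M_14 = det([-5 1 -4; 4 3 1; 1 1 6]) = -112
det = (+1)·(3)·(-26) + (-1)·(6)·(202) + (+1)·(-5)·(150) + (-1)·(4)·(-112) = -1592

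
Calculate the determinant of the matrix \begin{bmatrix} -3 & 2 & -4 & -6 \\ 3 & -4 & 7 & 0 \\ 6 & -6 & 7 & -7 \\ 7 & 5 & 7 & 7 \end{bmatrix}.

Expand along row 2 (it has 1 zero):
  − (3) · M_21   where M_21 = det([2 -4 -6; -6 7 -7; 5 7 7]) = 630
  + (-4) · M_22   where M_22 = det([-3 -4 -6; 6 7 -7; 7 7 7]) = 112
  − (7) · M_23   where M_23 = det([-3 2 -6; 6 -6 -7; 7 5 7]) = -593
det = (-1)·(3)·(630) + (+1)·(-4)·(112) + (-1)·(7)·(-593) = 1813

1813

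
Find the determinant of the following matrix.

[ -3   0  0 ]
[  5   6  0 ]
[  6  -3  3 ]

-54

The matrix is lower triangular, so the determinant is the product of the diagonal entries:
det = (-3) · (6) · (3) = -54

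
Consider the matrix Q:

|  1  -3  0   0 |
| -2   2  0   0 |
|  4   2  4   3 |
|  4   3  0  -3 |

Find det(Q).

|Q| = 48

Q is block lower-triangular with a 2×2 block and a 2×2 block on the diagonal, so its determinant equals the product of the determinants of the diagonal blocks.
det of the 2×2 block = -4
det of the 2×2 block = -12
det = (-4)·(-12) = 48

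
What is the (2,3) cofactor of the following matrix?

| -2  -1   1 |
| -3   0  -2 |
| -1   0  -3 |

Delete row 2 and column 3; the remaining 2×2 submatrix is [-2 -1; -1 0].
Its determinant is (-2)·0 − (-1)·(-1) = -1.
The cofactor carries sign (−1)^(2+3) = −1, so C_{2,3} = −(-1) = 1.

The cofactor is 1.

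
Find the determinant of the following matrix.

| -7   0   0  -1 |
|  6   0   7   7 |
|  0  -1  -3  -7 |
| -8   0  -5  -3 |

The determinant is -124.

Expand along column 2 (it has 3 zeros):
  − (-1) · M_32   where M_32 = det([-7 0 -1; 6 7 7; -8 -5 -3]) = -124
det = (-1)·(-1)·(-124) = -124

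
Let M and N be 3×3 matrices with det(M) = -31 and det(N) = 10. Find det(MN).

|MN| = -310

det(MN) = det(M)·det(N) = (-31)·(10) = -310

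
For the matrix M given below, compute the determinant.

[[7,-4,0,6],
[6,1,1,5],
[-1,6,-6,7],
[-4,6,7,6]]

Expand along row 1 (it has 1 zero):
  + (7) · M_11   where M_11 = det([1 1 5; 6 -6 7; 6 7 6]) = 311
  − (-4) · M_12   where M_12 = det([6 1 5; -1 -6 7; -4 7 6]) = -687
  − (6) · M_14   where M_14 = det([6 1 1; -1 6 -6; -4 6 7]) = 517
det = (+1)·(7)·(311) + (-1)·(-4)·(-687) + (-1)·(6)·(517) = -3673

The determinant is -3673.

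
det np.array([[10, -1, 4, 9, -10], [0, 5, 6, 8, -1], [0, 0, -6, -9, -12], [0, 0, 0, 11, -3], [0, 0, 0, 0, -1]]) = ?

The determinant is 3300.

The matrix is upper triangular, so the determinant is the product of the diagonal entries:
det = (10) · (5) · (-6) · (11) · (-1) = 3300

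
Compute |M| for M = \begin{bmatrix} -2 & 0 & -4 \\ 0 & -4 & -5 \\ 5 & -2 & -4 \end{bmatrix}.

Expand along column 1:
  + (-2) · |-4 -5; -2 -4| = (-2)·(16 − 10) = -12
  + 5 · |0 -4; -4 -5| = 5·(0 − 16) = -80
Sum: (-12) + (-80) = -92

-92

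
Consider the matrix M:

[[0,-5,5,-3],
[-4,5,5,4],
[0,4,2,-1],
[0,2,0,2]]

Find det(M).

The determinant is -232.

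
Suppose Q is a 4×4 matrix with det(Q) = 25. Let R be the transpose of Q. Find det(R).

det(Qᵀ) = det(Q).
det(R) = (1)·(25) = 25

|R| = 25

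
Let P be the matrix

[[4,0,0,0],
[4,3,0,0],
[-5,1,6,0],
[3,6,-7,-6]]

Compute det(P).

P is lower triangular, so det(P) is the product of the diagonal entries:
det = (4) · (3) · (6) · (-6) = -432

-432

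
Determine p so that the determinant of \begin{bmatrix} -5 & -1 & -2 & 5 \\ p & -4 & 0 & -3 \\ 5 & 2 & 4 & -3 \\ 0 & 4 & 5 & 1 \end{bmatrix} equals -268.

-3

Expanding along the row containing p, det(M) is linear in p: det(M) = (21)·p + (-205).
Set (21)·p + (-205) = -268  ⇒  (21)·p = -63  ⇒  p = -3.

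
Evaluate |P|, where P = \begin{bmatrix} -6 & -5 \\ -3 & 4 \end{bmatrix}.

det(P) = (-6)·4 − (-5)·(-3) = -24 − 15 = -39

-39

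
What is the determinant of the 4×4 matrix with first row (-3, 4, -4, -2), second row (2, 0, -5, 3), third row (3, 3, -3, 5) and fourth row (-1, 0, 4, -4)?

246

Expand along column 2 (it has 2 zeros):
  − (4) · M_12   where M_12 = det([2 -5 3; 3 -3 5; -1 4 -4]) = -24
  − (3) · M_32   where M_32 = det([-3 -4 -2; 2 -5 3; -1 4 -4]) = -50
det = (-1)·(4)·(-24) + (-1)·(3)·(-50) = 246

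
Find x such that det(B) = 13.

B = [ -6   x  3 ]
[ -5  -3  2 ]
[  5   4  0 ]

-2

Expanding along the row containing x, det(B) is linear in x: det(B) = (10)·x + (33).
Set (10)·x + (33) = 13  ⇒  (10)·x = -20  ⇒  x = -2.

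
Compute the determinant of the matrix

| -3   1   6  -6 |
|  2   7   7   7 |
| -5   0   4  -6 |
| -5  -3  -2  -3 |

Expand along row 3 (it has 1 zero):
  + (-5) · M_31   where M_31 = det([1 6 -6; 7 7 7; -3 -2 -3]) = -49
  + (4) · M_33   where M_33 = det([-3 1 -6; 2 7 7; -5 -3 -3]) = -203
  − (-6) · M_34   where M_34 = det([-3 1 6; 2 7 7; -5 -3 -2]) = 122
det = (+1)·(-5)·(-49) + (+1)·(4)·(-203) + (-1)·(-6)·(122) = 165

The determinant is 165.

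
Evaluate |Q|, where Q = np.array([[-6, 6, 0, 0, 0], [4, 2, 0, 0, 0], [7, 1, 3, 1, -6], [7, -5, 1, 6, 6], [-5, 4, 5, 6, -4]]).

Q is block lower-triangular with a 2×2 block and a 3×3 block on the diagonal, so its determinant equals the product of the determinants of the diagonal blocks.
det of the 2×2 block = -36
det of the 3×3 block = -2
det = (-36)·(-2) = 72

The determinant is 72.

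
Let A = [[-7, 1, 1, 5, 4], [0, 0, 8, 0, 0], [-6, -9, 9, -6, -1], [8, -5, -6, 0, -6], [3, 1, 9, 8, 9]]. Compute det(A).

det(A) = -52696

Expand along row 2 (it has 4 zeros):
  − (8) · M_23   where M_23 = det([-7 1 5 4; -6 -9 -6 -1; 8 -5 0 -6; 3 1 8 9]) = 6587
det = (-1)·(8)·(6587) = -52696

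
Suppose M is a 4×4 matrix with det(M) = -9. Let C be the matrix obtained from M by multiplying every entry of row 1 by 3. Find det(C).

Scaling one row by 3 multiplies the determinant by 3.
det(C) = (3)·(-9) = -27

The determinant is -27.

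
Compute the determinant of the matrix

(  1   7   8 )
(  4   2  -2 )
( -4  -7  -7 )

The determinant is 64.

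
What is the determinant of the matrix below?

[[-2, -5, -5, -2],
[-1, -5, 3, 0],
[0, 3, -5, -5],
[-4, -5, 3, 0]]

The determinant is 504.

Expand along column 4 (it has 2 zeros):
  − (-2) · M_14   where M_14 = det([-1 -5 3; 0 3 -5; -4 -5 3]) = -48
  − (-5) · M_34   where M_34 = det([-2 -5 -5; -1 -5 3; -4 -5 3]) = 120
det = (-1)·(-2)·(-48) + (-1)·(-5)·(120) = 504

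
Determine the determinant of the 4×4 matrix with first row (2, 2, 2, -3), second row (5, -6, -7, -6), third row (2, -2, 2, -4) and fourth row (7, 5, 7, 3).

-1344

Expand along row 1:
  + (2) · M_11   where M_11 = det([-6 -7 -6; -2 2 -4; 5 7 3]) = 38
  − (2) · M_12   where M_12 = det([5 -7 -6; 2 2 -4; 7 7 3]) = 408
  + (2) · M_13   where M_13 = det([5 -6 -6; 2 -2 -4; 7 5 3]) = 130
  − (-3) · M_14   where M_14 = det([5 -6 -7; 2 -2 2; 7 5 7]) = -288
det = (+1)·(2)·(38) + (-1)·(2)·(408) + (+1)·(2)·(130) + (-1)·(-3)·(-288) = -1344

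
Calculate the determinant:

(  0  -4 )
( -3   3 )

-12

det = 0·3 − (-4)·(-3) = 0 − 12 = -12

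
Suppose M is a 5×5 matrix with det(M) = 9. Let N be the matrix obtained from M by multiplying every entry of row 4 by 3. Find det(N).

27

Scaling one row by 3 multiplies the determinant by 3.
det(N) = (3)·(9) = 27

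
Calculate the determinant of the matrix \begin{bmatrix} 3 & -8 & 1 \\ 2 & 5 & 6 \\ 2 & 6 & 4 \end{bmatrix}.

Expand along column 1:
  + 3 · |5 6; 6 4| = 3·(20 − 36) = -48
  − 2 · |-8 1; 6 4| = −2·(-32 − 6) = 76
  + 2 · |-8 1; 5 6| = 2·(-48 − 5) = -106
Sum: (-48) + (76) + (-106) = -78

-78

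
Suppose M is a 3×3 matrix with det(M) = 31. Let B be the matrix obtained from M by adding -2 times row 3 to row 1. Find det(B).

det(B) = 31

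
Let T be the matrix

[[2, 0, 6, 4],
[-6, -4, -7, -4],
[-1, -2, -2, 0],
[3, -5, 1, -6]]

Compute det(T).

The determinant is -444.

Expand along row 1 (it has 1 zero):
  + (2) · M_11   where M_11 = det([-4 -7 -4; -2 -2 0; -5 1 -6]) = 84
  + (6) · M_13   where M_13 = det([-6 -4 -4; -1 -2 0; 3 -5 -6]) = -92
  − (4) · M_14   where M_14 = det([-6 -4 -7; -1 -2 -2; 3 -5 1]) = 15
det = (+1)·(2)·(84) + (+1)·(6)·(-92) + (-1)·(4)·(15) = -444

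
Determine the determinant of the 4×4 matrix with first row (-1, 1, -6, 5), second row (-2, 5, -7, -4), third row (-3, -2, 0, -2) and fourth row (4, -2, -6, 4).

Expand along row 3 (it has 1 zero):
  + (-3) · M_31   where M_31 = det([1 -6 5; 5 -7 -4; -2 -6 4]) = -200
  − (-2) · M_32   where M_32 = det([-1 -6 5; -2 -7 -4; 4 -6 4]) = 300
  − (-2) · M_34   where M_34 = det([-1 1 -6; -2 5 -7; 4 -2 -6]) = 100
det = (+1)·(-3)·(-200) + (-1)·(-2)·(300) + (-1)·(-2)·(100) = 1400

1400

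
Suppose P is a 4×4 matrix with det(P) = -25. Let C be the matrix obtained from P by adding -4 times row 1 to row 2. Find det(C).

|C| = -25

Adding a multiple of one row to another leaves the determinant unchanged.
det(C) = (1)·(-25) = -25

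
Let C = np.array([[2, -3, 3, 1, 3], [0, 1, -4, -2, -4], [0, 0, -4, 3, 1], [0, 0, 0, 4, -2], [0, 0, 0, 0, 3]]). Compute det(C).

C is upper triangular, so det(C) is the product of the diagonal entries:
det = (2) · (1) · (-4) · (4) · (3) = -96

det(C) = -96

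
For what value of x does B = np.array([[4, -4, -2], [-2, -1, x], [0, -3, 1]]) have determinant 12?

Expanding along the column containing x, det(B) is linear in x: det(B) = (12)·x + (-24).
Set (12)·x + (-24) = 12  ⇒  (12)·x = 36  ⇒  x = 3.

3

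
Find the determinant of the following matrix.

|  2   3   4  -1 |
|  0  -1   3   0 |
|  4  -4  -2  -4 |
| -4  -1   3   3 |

The determinant is -24.

Expand along row 2 (it has 2 zeros):
  + (-1) · M_22   where M_22 = det([2 4 -1; 4 -2 -4; -4 3 3]) = 24
  − (3) · M_23   where M_23 = det([2 3 -1; 4 -4 -4; -4 -1 3]) = 0
det = (+1)·(-1)·(24) + (-1)·(3)·(0) = -24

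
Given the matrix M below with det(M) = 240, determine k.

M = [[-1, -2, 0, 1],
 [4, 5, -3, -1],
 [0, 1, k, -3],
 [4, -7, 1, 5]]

Expanding along the row containing k, det(M) is linear in k: det(M) = (-18)·k + (114).
Set (-18)·k + (114) = 240  ⇒  (-18)·k = 126  ⇒  k = -7.

-7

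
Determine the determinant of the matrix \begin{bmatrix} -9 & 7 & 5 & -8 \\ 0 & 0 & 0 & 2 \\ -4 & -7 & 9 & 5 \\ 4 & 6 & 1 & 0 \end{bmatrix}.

Expand along row 2 (it has 3 zeros):
  + (2) · M_24   where M_24 = det([-9 7 5; -4 -7 9; 4 6 1]) = 849
det = (+1)·(2)·(849) = 1698

The determinant is 1698.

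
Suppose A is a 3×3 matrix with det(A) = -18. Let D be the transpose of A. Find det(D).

det(Aᵀ) = det(A).
det(D) = (1)·(-18) = -18

det(D) = -18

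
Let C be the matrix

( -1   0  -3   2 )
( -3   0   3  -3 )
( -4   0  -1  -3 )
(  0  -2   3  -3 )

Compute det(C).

-66

Expand along column 2 (it has 3 zeros):
  + (-2) · M_42   where M_42 = det([-1 -3 2; -3 3 -3; -4 -1 -3]) = 33
det = (+1)·(-2)·(33) = -66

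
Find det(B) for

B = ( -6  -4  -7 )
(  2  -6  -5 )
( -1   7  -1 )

Expand along column 1:
  + (-6) · |-6 -5; 7 -1| = (-6)·(6 − (-35)) = -246
  − 2 · |-4 -7; 7 -1| = −2·(4 − (-49)) = -106
  + (-1) · |-4 -7; -6 -5| = (-1)·(20 − 42) = 22
Sum: (-246) + (-106) + (22) = -330

|B| = -330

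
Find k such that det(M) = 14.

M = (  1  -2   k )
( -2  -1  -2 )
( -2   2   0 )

-3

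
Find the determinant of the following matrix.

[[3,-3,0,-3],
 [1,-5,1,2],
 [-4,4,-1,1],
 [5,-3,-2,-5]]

Expand along row 1 (it has 1 zero):
  + (3) · M_11   where M_11 = det([-5 1 2; 4 -1 1; -3 -2 -5]) = -40
  − (-3) · M_12   where M_12 = det([1 1 2; -4 -1 1; 5 -2 -5]) = 18
  − (-3) · M_14   where M_14 = det([1 -5 1; -4 4 -1; 5 -3 -2]) = 46
det = (+1)·(3)·(-40) + (-1)·(-3)·(18) + (-1)·(-3)·(46) = 72

72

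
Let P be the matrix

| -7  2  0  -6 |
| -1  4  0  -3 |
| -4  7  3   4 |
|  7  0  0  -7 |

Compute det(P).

det(P) = 924

Expand along column 3 (it has 3 zeros):
  + (3) · M_33   where M_33 = det([-7 2 -6; -1 4 -3; 7 0 -7]) = 308
det = (+1)·(3)·(308) = 924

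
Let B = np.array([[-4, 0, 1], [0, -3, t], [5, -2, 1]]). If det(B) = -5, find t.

4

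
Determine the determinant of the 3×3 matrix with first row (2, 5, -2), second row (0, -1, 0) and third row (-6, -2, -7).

26

Expand along row 2:
  + (-1) · |2 -2; -6 -7| = (-1)·(-14 − 12) = 26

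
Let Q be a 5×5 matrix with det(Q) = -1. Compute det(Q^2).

1

det(Q^2) = (det Q)^2 = (-1)^2 = 1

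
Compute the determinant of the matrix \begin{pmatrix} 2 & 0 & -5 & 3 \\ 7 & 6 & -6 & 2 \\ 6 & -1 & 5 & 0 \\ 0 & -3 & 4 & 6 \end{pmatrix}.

1679

Expand along row 1 (it has 1 zero):
  + (2) · M_11   where M_11 = det([6 -6 2; -1 5 0; -3 4 6]) = 166
  + (-5) · M_13   where M_13 = det([7 6 2; 6 -1 0; 0 -3 6]) = -294
  − (3) · M_14   where M_14 = det([7 6 -6; 6 -1 5; 0 -3 4]) = 41
det = (+1)·(2)·(166) + (+1)·(-5)·(-294) + (-1)·(3)·(41) = 1679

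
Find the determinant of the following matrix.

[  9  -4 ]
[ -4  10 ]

det = 9·10 − (-4)·(-4) = 90 − 16 = 74

74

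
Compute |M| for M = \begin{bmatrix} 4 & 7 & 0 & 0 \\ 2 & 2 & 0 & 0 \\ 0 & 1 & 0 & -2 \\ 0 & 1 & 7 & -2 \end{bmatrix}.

det(M) = -84

M is block lower-triangular with a 2×2 block and a 2×2 block on the diagonal, so its determinant equals the product of the determinants of the diagonal blocks.
det of the 2×2 block = -6
det of the 2×2 block = 14
det = (-6)·(14) = -84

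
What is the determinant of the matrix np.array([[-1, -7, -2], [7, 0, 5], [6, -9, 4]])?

Expand along column 2:
  − (-7) · |7 5; 6 4| = −(-7)·(28 − 30) = -14
  − (-9) · |-1 -2; 7 5| = −(-9)·(-5 − (-14)) = 81
Sum: (-14) + (81) = 67

67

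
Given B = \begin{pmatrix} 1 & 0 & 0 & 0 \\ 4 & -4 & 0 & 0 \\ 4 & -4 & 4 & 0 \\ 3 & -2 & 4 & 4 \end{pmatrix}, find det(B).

B is lower triangular, so det(B) is the product of the diagonal entries:
det = (1) · (-4) · (4) · (4) = -64

-64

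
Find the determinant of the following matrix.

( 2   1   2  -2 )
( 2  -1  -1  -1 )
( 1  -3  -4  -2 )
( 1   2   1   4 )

Expand along row 1:
  + (2) · M_11   where M_11 = det([-1 -1 -1; -3 -4 -2; 2 1 4]) = 1
  − (1) · M_12   where M_12 = det([2 -1 -1; 1 -4 -2; 1 1 4]) = -27
  + (2) · M_13   where M_13 = det([2 -1 -1; 1 -3 -2; 1 2 4]) = -15
  − (-2) · M_14   where M_14 = det([2 -1 -1; 1 -3 -4; 1 2 1]) = 10
det = (+1)·(2)·(1) + (-1)·(1)·(-27) + (+1)·(2)·(-15) + (-1)·(-2)·(10) = 19

The determinant is 19.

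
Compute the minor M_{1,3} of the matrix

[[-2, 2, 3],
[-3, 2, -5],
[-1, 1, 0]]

Delete row 1 and column 3; the remaining 2×2 submatrix is [-3 2; -1 1].
Its determinant is (-3)·1 − 2·(-1) = -1.

-1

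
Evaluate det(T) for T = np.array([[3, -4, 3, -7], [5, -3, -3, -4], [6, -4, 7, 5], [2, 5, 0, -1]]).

det(T) = -3046

Expand along row 4 (it has 1 zero):
  − (2) · M_41   where M_41 = det([-4 3 -7; -3 -3 -4; -4 7 5]) = 272
  + (5) · M_42   where M_42 = det([3 3 -7; 5 -3 -4; 6 7 5]) = -479
  + (-1) · M_44   where M_44 = det([3 -4 3; 5 -3 -3; 6 -4 7]) = 107
det = (-1)·(2)·(272) + (+1)·(5)·(-479) + (+1)·(-1)·(107) = -3046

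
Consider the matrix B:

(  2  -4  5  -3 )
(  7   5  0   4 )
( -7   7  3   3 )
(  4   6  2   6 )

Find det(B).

Expand along row 2 (it has 1 zero):
  − (7) · M_21   where M_21 = det([-4 5 -3; 7 3 3; 6 2 6]) = -156
  + (5) · M_22   where M_22 = det([2 5 -3; -7 3 3; 4 2 6]) = 372
  + (4) · M_24   where M_24 = det([2 -4 5; -7 7 3; 4 6 2]) = -462
det = (-1)·(7)·(-156) + (+1)·(5)·(372) + (+1)·(4)·(-462) = 1104

1104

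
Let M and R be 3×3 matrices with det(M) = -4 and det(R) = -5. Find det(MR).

det(MR) = det(M)·det(R) = (-4)·(-5) = 20

20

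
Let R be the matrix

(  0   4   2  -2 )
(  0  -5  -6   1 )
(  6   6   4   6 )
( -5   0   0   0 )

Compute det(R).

Expand along row 4 (it has 3 zeros):
  − (-5) · M_41   where M_41 = det([4 2 -2; -5 -6 1; 6 4 6]) = -120
det = (-1)·(-5)·(-120) = -600

det(R) = -600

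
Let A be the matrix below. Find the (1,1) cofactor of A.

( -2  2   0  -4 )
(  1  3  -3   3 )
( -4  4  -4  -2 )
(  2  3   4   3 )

126

Delete row 1 and column 1; the remaining 3×3 submatrix is [3 -3 3; 4 -4 -2; 3 4 3].
Its determinant is 126.
The cofactor carries sign (−1)^(1+1) = +1, so C_{1,1} = +(126) = 126.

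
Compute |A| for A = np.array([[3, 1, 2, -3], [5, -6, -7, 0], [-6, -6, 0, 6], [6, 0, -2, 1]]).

-1032

Expand along row 2 (it has 1 zero):
  − (5) · M_21   where M_21 = det([1 2 -3; -6 0 6; 0 -2 1]) = -12
  + (-6) · M_22   where M_22 = det([3 2 -3; -6 0 6; 6 -2 1]) = 84
  − (-7) · M_23   where M_23 = det([3 1 -3; -6 -6 6; 6 0 1]) = -84
det = (-1)·(5)·(-12) + (+1)·(-6)·(84) + (-1)·(-7)·(-84) = -1032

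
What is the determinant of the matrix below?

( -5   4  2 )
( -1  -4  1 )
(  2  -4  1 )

36

Expand along column 1:
  + (-5) · |-4 1; -4 1| = (-5)·(-4 − (-4)) = 0
  − (-1) · |4 2; -4 1| = −(-1)·(4 − (-8)) = 12
  + 2 · |4 2; -4 1| = 2·(4 − (-8)) = 24
Sum: (0) + (12) + (24) = 36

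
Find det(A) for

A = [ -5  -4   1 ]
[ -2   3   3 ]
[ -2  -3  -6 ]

|A| = 129

Expand along column 1:
  + (-5) · |3 3; -3 -6| = (-5)·(-18 − (-9)) = 45
  − (-2) · |-4 1; -3 -6| = −(-2)·(24 − (-3)) = 54
  + (-2) · |-4 1; 3 3| = (-2)·(-12 − 3) = 30
Sum: (45) + (54) + (30) = 129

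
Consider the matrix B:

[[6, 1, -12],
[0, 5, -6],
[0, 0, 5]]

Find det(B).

The determinant is 150.

B is upper triangular, so det(B) is the product of the diagonal entries:
det = (6) · (5) · (5) = 150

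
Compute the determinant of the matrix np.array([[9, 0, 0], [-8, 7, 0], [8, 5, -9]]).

The determinant is -567.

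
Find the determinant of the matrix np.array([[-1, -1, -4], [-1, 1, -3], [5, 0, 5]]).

25

Expand along row 3:
  + 5 · |-1 -4; 1 -3| = 5·(3 − (-4)) = 35
  + 5 · |-1 -1; -1 1| = 5·(-1 − 1) = -10
Sum: (35) + (-10) = 25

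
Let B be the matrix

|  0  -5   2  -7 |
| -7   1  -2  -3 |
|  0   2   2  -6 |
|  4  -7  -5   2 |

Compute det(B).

|B| = 1774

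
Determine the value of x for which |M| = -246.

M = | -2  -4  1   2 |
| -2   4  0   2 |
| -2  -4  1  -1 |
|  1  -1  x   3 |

5

Expanding along the column containing x, det(M) is linear in x: det(M) = (-48)·x + (-6).
Set (-48)·x + (-6) = -246  ⇒  (-48)·x = -240  ⇒  x = 5.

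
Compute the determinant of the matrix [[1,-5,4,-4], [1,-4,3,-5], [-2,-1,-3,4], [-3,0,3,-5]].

The determinant is 192.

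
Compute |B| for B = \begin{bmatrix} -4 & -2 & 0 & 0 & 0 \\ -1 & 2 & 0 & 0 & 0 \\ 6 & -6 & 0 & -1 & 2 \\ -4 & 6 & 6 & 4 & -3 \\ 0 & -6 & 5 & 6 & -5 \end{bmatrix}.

-170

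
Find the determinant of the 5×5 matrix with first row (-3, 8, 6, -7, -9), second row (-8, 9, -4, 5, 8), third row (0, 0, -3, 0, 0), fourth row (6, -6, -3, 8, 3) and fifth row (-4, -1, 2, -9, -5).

The determinant is 7272.

Expand along row 3 (it has 4 zeros):
  + (-3) · M_33   where M_33 = det([-3 8 -7 -9; -8 9 5 8; 6 -6 8 3; -4 -1 -9 -5]) = -2424
det = (+1)·(-3)·(-2424) = 7272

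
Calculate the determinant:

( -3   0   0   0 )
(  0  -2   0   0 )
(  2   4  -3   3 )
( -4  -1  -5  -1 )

The determinant is 108.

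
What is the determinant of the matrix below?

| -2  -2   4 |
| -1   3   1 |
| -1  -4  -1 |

Expand along row 1:
  + (-2) · |3 1; -4 -1| = (-2)·(-3 − (-4)) = -2
  − (-2) · |-1 1; -1 -1| = −(-2)·(1 − (-1)) = 4
  + 4 · |-1 3; -1 -4| = 4·(4 − (-3)) = 28
Sum: (-2) + (4) + (28) = 30

30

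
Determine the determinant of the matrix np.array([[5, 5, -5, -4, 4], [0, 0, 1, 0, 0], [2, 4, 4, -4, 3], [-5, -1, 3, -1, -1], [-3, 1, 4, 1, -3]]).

0

Expand along row 2 (it has 4 zeros):
  − (1) · M_23   where M_23 = det([5 5 -4 4; 2 4 -4 3; -5 -1 -1 -1; -3 1 1 -3]) = 0
det = (-1)·(1)·(0) = 0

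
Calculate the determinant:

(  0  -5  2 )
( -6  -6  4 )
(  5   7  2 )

The determinant is -184.

Expand along column 1:
  − (-6) · |-5 2; 7 2| = −(-6)·(-10 − 14) = -144
  + 5 · |-5 2; -6 4| = 5·(-20 − (-12)) = -40
Sum: (-144) + (-40) = -184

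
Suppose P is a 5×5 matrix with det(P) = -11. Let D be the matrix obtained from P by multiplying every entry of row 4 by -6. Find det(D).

|D| = 66

Scaling one row by -6 multiplies the determinant by -6.
det(D) = (-6)·(-11) = 66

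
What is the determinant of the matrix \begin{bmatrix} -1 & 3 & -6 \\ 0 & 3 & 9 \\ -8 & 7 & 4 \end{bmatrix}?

Expand along column 1:
  + (-1) · |3 9; 7 4| = (-1)·(12 − 63) = 51
  + (-8) · |3 -6; 3 9| = (-8)·(27 − (-18)) = -360
Sum: (51) + (-360) = -309

-309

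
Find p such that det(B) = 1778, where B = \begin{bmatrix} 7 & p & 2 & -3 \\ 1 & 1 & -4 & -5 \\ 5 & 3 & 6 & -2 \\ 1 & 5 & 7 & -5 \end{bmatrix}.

Expanding along the column containing p, det(B) is linear in p: det(B) = (253)·p + (-499).
Set (253)·p + (-499) = 1778  ⇒  (253)·p = 2277  ⇒  p = 9.

9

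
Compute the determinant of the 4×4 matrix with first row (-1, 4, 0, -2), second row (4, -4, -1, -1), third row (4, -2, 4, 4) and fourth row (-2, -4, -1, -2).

Expand along row 1 (it has 1 zero):
  + (-1) · M_11   where M_11 = det([-4 -1 -1; -2 4 4; -4 -1 -2]) = 18
  − (4) · M_12   where M_12 = det([4 -1 -1; 4 4 4; -2 -1 -2]) = -20
  − (-2) · M_14   where M_14 = det([4 -4 -1; 4 -2 4; -2 -4 -1]) = 108
det = (+1)·(-1)·(18) + (-1)·(4)·(-20) + (-1)·(-2)·(108) = 278

The determinant is 278.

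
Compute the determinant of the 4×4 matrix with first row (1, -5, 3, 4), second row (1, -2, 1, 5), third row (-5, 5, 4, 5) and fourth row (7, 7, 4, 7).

Expand along row 1:
  + (1) · M_11   where M_11 = det([-2 1 5; 5 4 5; 7 4 7]) = -56
  − (-5) · M_12   where M_12 = det([1 1 5; -5 4 5; 7 4 7]) = -162
  + (3) · M_13   where M_13 = det([1 -2 5; -5 5 5; 7 7 7]) = -490
  − (4) · M_14   where M_14 = det([1 -2 1; -5 5 4; 7 7 4]) = -174
det = (+1)·(1)·(-56) + (-1)·(-5)·(-162) + (+1)·(3)·(-490) + (-1)·(4)·(-174) = -1640

-1640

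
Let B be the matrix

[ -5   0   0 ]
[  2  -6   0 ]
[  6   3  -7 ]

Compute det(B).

B is lower triangular, so det(B) is the product of the diagonal entries:
det = (-5) · (-6) · (-7) = -210

-210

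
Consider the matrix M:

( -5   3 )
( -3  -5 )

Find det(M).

det(M) = (-5)·(-5) − 3·(-3) = 25 − (-9) = 34

|M| = 34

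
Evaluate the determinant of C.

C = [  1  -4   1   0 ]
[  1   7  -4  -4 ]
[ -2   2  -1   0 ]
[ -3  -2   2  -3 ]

det(C) = 121

Expand along column 4 (it has 2 zeros):
  + (-4) · M_24   where M_24 = det([1 -4 1; -2 2 -1; -3 -2 2]) = -16
  + (-3) · M_44   where M_44 = det([1 -4 1; 1 7 -4; -2 2 -1]) = -19
det = (+1)·(-4)·(-16) + (+1)·(-3)·(-19) = 121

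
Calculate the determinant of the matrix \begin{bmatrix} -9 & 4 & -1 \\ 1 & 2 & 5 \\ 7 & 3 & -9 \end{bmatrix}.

Expand along column 1:
  + (-9) · |2 5; 3 -9| = (-9)·(-18 − 15) = 297
  − 1 · |4 -1; 3 -9| = −1·(-36 − (-3)) = 33
  + 7 · |4 -1; 2 5| = 7·(20 − (-2)) = 154
Sum: (297) + (33) + (154) = 484

484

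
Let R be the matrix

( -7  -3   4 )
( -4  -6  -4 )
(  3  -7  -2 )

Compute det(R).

det(R) = 356

Expand along row 1:
  + (-7) · |-6 -4; -7 -2| = (-7)·(12 − 28) = 112
  − (-3) · |-4 -4; 3 -2| = −(-3)·(8 − (-12)) = 60
  + 4 · |-4 -6; 3 -7| = 4·(28 − (-18)) = 184
Sum: (112) + (60) + (184) = 356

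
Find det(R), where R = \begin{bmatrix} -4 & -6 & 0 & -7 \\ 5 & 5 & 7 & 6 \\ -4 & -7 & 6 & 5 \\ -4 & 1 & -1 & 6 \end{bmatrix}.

Expand along row 1 (it has 1 zero):
  + (-4) · M_11   where M_11 = det([5 7 6; -7 6 5; 1 -1 6]) = 540
  − (-6) · M_12   where M_12 = det([5 7 6; -4 6 5; -4 -1 6]) = 401
  − (-7) · M_14   where M_14 = det([5 5 7; -4 -7 6; -4 1 -1]) = -359
det = (+1)·(-4)·(540) + (-1)·(-6)·(401) + (-1)·(-7)·(-359) = -2267

-2267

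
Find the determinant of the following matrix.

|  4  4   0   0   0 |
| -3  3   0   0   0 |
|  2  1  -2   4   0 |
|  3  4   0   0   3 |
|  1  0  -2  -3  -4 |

The matrix is block lower-triangular with a 2×2 block and a 3×3 block on the diagonal, so its determinant equals the product of the determinants of the diagonal blocks.
det of the 2×2 block = 24
det of the 3×3 block = -42
det = (24)·(-42) = -1008

The determinant is -1008.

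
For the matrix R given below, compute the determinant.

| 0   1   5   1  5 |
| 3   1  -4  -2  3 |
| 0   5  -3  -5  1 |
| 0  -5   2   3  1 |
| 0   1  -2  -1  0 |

det(R) = -258

Expand along column 1 (it has 4 zeros):
  − (3) · M_21   where M_21 = det([1 5 1 5; 5 -3 -5 1; -5 2 3 1; 1 -2 -1 0]) = 86
det = (-1)·(3)·(86) = -258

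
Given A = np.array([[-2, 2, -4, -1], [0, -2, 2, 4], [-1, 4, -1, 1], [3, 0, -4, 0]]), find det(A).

Expand along row 4 (it has 2 zeros):
  − (3) · M_41   where M_41 = det([2 -4 -1; -2 2 4; 4 -1 1]) = -54
  − (-4) · M_43   where M_43 = det([-2 2 -1; 0 -2 4; -1 4 1]) = 30
det = (-1)·(3)·(-54) + (-1)·(-4)·(30) = 282

282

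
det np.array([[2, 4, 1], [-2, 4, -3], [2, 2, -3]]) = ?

The determinant is -72.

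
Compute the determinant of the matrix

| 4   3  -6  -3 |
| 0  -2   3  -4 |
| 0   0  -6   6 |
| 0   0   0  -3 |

The determinant is -144.

The matrix is upper triangular, so the determinant is the product of the diagonal entries:
det = (4) · (-2) · (-6) · (-3) = -144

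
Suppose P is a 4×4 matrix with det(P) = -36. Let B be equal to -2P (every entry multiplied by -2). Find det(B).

The determinant is -576.

For a 4×4 matrix, det(-2P) = (-2)^4·det(P) = 16·det(P).
det(B) = (16)·(-36) = -576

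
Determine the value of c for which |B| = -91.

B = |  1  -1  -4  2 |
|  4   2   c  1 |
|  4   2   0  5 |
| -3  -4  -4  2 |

Expanding along the column containing c, det(B) is linear in c: det(B) = (-27)·c + (-64).
Set (-27)·c + (-64) = -91  ⇒  (-27)·c = -27  ⇒  c = 1.

c = 1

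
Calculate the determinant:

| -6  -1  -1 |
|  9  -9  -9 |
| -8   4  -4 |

-504

Expand along column 1:
  + (-6) · |-9 -9; 4 -4| = (-6)·(36 − (-36)) = -432
  − 9 · |-1 -1; 4 -4| = −9·(4 − (-4)) = -72
  + (-8) · |-1 -1; -9 -9| = (-8)·(9 − 9) = 0
Sum: (-432) + (-72) + (0) = -504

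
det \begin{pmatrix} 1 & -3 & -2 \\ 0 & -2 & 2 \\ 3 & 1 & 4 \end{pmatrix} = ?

Expand along column 1:
  + 1 · |-2 2; 1 4| = 1·(-8 − 2) = -10
  + 3 · |-3 -2; -2 2| = 3·(-6 − 4) = -30
Sum: (-10) + (-30) = -40

-40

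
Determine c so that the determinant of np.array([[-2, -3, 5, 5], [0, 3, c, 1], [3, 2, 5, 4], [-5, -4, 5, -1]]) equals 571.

Expanding along the column containing c, det(A) is linear in c: det(A) = (-13)·c + (545).
Set (-13)·c + (545) = 571  ⇒  (-13)·c = 26  ⇒  c = -2.

c = -2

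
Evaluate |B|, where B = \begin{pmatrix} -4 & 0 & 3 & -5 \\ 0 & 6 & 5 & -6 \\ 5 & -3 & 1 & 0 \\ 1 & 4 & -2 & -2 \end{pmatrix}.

Expand along row 1 (it has 1 zero):
  + (-4) · M_11   where M_11 = det([6 5 -6; -3 1 0; 4 -2 -2]) = -54
  + (3) · M_13   where M_13 = det([0 6 -6; 5 -3 0; 1 4 -2]) = -78
  − (-5) · M_14   where M_14 = det([0 6 5; 5 -3 1; 1 4 -2]) = 181
det = (+1)·(-4)·(-54) + (+1)·(3)·(-78) + (-1)·(-5)·(181) = 887

det(B) = 887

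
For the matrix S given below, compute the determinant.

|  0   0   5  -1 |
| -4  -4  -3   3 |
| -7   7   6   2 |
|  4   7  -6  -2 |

det(S) = 164

Expand along row 1 (it has 2 zeros):
  + (5) · M_13   where M_13 = det([-4 -4 3; -7 7 2; 4 7 -2]) = -95
  − (-1) · M_14   where M_14 = det([-4 -4 -3; -7 7 6; 4 7 -6]) = 639
det = (+1)·(5)·(-95) + (-1)·(-1)·(639) = 164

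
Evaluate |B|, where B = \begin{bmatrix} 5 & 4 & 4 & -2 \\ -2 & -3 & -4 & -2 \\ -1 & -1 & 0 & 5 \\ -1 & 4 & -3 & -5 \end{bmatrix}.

-245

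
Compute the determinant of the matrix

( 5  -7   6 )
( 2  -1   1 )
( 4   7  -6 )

-9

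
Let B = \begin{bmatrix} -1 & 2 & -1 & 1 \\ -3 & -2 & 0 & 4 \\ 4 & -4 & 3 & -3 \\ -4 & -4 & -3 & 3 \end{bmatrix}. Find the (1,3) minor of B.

Delete row 1 and column 3; the remaining 3×3 submatrix is [-3 -2 4; 4 -4 -3; -4 -4 3].
Its determinant is -56.

-56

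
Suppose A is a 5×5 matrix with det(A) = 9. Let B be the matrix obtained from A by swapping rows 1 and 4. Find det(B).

-9

Swapping two rows multiplies the determinant by −1.
det(B) = (-1)·(9) = -9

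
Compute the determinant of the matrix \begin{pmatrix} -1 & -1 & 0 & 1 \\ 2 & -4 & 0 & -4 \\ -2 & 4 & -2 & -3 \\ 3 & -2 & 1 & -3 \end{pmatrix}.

22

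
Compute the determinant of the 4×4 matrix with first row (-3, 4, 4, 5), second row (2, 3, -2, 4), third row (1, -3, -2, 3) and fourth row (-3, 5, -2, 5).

The determinant is -720.

Expand along row 1:
  + (-3) · M_11   where M_11 = det([3 -2 4; -3 -2 3; 5 -2 5]) = -8
  − (4) · M_12   where M_12 = det([2 -2 4; 1 -2 3; -3 -2 5]) = -12
  + (4) · M_13   where M_13 = det([2 3 4; 1 -3 3; -3 5 5]) = -118
  − (5) · M_14   where M_14 = det([2 3 -2; 1 -3 -2; -3 5 -2]) = 64
det = (+1)·(-3)·(-8) + (-1)·(4)·(-12) + (+1)·(4)·(-118) + (-1)·(5)·(64) = -720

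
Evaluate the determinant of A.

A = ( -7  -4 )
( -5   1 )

det(A) = (-7)·1 − (-4)·(-5) = -7 − 20 = -27

det(A) = -27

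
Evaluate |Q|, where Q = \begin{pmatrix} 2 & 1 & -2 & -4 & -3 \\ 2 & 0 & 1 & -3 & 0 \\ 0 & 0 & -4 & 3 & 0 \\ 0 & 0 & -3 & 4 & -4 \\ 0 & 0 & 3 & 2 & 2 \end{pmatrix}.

164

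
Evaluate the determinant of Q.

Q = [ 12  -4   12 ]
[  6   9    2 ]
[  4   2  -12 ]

-1952

Expand along column 1:
  + 12 · |9 2; 2 -12| = 12·(-108 − 4) = -1344
  − 6 · |-4 12; 2 -12| = −6·(48 − 24) = -144
  + 4 · |-4 12; 9 2| = 4·(-8 − 108) = -464
Sum: (-1344) + (-144) + (-464) = -1952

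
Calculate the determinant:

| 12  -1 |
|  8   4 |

56

det = 12·4 − (-1)·8 = 48 − (-8) = 56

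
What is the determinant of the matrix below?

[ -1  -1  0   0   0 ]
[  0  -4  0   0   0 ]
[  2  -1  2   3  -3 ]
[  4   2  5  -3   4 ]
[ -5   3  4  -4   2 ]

The determinant is 248.

The matrix is block lower-triangular with a 2×2 block and a 3×3 block on the diagonal, so its determinant equals the product of the determinants of the diagonal blocks.
det of the 2×2 block = 4
det of the 3×3 block = 62
det = (4)·(62) = 248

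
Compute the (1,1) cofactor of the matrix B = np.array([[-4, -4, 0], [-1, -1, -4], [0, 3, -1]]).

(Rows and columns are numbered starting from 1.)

Delete row 1 and column 1; the remaining 2×2 submatrix is [-1 -4; 3 -1].
Its determinant is (-1)·(-1) − (-4)·3 = 13.
The cofactor carries sign (−1)^(1+1) = +1, so C_{1,1} = +(13) = 13.

The cofactor is 13.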